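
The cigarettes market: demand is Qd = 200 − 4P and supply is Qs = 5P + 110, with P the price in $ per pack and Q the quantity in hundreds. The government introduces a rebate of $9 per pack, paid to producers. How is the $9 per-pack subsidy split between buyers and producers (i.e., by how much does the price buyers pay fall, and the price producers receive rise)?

Before the subsidy: set 200 − 4P = 5P + 110 → P* = $10, Q* = 160.
With a per-unit subsidy paid to producers, each receives P + 9 per unit sold, so supply becomes Qs = 5(P + 9) + 110.
New equilibrium: buyers pay $5, producers receive $14, Q = 180. (Wedge: Pb − Ps = −9.)
Gain to buyers: $5; to producers: $4. (They sum to $9.)

Buyers gain $5 per pack; producers gain $4 per pack.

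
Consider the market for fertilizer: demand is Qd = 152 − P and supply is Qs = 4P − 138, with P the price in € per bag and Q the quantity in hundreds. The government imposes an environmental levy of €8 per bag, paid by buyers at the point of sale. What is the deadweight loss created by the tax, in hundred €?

Before the tax: set 152 − P = 4P − 138 → P* = €58, Q* = 94.
With the tax collected from buyers, demand (in seller-price terms) shifts: Qd = 152 − (P + 8).
Solving gives Q = 87.6 with buyers paying €64.4 and producers receiving €56.4 (the €8 wedge).
Quantity falls by |ΔQ| = |94 − 87.6| = 6.4.
DWL = ½ · t · |ΔQ| = ½ · 8 · 6.4 = €25.6.

Deadweight loss = €25.6 hundred.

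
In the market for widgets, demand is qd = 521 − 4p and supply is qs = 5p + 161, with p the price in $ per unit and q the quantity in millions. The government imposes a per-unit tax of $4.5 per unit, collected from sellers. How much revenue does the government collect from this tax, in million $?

Without the tax, 521 − 4p = 5p + 161 gives 9p = 360, so p* = $40 and q* = 361.
With the tax collected from sellers, supply shifts: qs = 5(p − 4.5) + 161.
Solving gives q = 351 with buyers paying $42.5 and sellers receiving $38 (the $4.5 wedge).
Revenue = t · Q = 4.5 · 351 = $1579.5.

Tax revenue = $1579.5 million.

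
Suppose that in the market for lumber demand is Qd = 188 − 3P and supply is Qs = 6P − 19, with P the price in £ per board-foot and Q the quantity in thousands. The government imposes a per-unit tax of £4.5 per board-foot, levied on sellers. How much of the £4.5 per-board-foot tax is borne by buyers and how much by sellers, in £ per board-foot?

Buyers bear £3 per board-foot; sellers bear £1.5 per board-foot.

Before the tax: set 188 − 3P = 6P − 19 → P* = £23, Q* = 119.
With the tax collected from sellers, supply shifts: Qs = 6(P − 4.5) − 19.
New equilibrium: buyers pay £26, sellers receive £21.5, Q = 110. (Wedge: Pb − Ps = 4.5.)
Burden on buyers: £3; on sellers: £1.5. (They sum to £4.5.)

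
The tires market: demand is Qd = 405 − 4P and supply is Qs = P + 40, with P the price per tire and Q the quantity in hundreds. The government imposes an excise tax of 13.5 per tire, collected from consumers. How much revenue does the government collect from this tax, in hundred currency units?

Before the tax: set 405 − 4P = P + 40 → P* = 73, Q* = 113.
With the tax collected from consumers, demand (in seller-price terms) shifts: Qd = 405 − 4(P + 13.5).
New equilibrium: consumers pay 75.7, producers receive 62.2, Q = 102.2. (Wedge: Pb − Ps = 13.5.)
Revenue = t · Q = 13.5 · 102.2 = 1379.7.

Tax revenue = 1379.7 hundred.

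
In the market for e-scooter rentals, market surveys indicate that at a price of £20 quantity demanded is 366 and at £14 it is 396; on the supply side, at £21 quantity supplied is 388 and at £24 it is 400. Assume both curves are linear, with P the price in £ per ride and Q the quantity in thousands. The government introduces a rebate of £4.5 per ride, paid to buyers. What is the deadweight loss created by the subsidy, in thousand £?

Demand slope: (396 − 366)/(14 − 20) = -5, so Qd = 466 − 5P.
Supply slope: (400 − 388)/(24 − 21) = 4, so Qs = 4P + 304.
Without the subsidy, 466 − 5P = 4P + 304 gives 9P = 162, so P* = £18 and Q* = 376.
With a per-unit subsidy paid to buyers, each effectively pays P − 4.5, so demand becomes Qd = 466 − 5(P − 4.5).
New equilibrium: buyers pay £16, sellers receive £20.5, Q = 386. (Wedge: Pb − Ps = −4.5.)
Quantity rises by |ΔQ| = |376 − 386| = 10.
DWL = ½ · t · |ΔQ| = ½ · 4.5 · 10 = £22.5.

Deadweight loss = £22.5 thousand.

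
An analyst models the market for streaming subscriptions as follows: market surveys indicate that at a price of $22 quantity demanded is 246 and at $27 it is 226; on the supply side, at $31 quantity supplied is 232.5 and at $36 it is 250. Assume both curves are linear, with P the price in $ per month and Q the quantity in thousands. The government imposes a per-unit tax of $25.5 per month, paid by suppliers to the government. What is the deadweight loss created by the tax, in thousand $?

Demand slope: (226 − 246)/(27 − 22) = -4, so Qd = 334 − 4P.
Supply slope: (250 − 232.5)/(36 − 31) = 3.5, so Qs = 3.5P + 124.
Before the tax: set 334 − 4P = 3.5P + 124 → P* = $28, Q* = 222.
With the tax collected from suppliers, supply shifts: Qs = 3.5(P − 25.5) + 124.
Solving gives Q = 174.4 with consumers paying $39.9 and suppliers receiving $14.4 (the $25.5 wedge).
Quantity falls by |ΔQ| = |222 − 174.4| = 47.6.
DWL = ½ · t · |ΔQ| = ½ · 25.5 · 47.6 = $606.9.

Deadweight loss = $606.9 thousand.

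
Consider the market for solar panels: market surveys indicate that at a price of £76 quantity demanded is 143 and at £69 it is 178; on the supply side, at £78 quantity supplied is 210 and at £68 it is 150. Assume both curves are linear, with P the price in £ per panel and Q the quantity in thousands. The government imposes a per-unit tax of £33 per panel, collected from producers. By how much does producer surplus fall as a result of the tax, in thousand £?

Demand slope: (178 − 143)/(69 − 76) = -5, so Qd = 523 − 5P.
Supply slope: (150 − 210)/(68 − 78) = 6, so Qs = 6P − 258.
Without the tax, 523 − 5P = 6P − 258 gives 11P = 781, so P* = £71 and Q* = 168.
With the tax collected from producers, supply shifts: Qs = 6(P − 33) − 258.
New equilibrium: buyers pay £89, producers receive £56, Q = 78. (Wedge: Pb − Ps = 33.)
ΔPS is the trapezoid between Q = 78 and Q = 168 of height £15: ½ · (168 + 78) · 15 = £1845.

Producer surplus falls by £1845 thousand.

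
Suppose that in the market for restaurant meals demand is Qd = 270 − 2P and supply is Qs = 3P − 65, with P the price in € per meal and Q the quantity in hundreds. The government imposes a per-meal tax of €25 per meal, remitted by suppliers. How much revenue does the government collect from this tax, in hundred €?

Tax revenue = €2650 hundred.

Without the tax, 270 − 2P = 3P − 65 gives 5P = 335, so P* = €67 and Q* = 136.
With the tax collected from suppliers, supply shifts: Qs = 3(P − 25) − 65.
Solving gives Q = 106 with buyers paying €82 and suppliers receiving €57 (the €25 wedge).
Revenue = t · Q = 25 · 106 = €2650.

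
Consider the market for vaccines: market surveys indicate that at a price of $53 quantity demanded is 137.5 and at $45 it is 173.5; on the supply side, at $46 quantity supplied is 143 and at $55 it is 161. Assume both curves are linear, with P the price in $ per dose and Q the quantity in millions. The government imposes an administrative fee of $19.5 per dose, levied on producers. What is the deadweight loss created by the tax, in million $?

Deadweight loss = $263.25 million.

Demand slope: (173.5 − 137.5)/(45 − 53) = -4.5, so Qd = 376 − 4.5P.
Supply slope: (161 − 143)/(55 − 46) = 2, so Qs = 2P + 51.
Before the tax: set 376 − 4.5P = 2P + 51 → P* = $50, Q* = 151.
With the tax collected from producers, supply shifts: Qs = 2(P − 19.5) + 51.
Solving gives Q = 124 with consumers paying $56 and producers receiving $36.5 (the $19.5 wedge).
Quantity falls by |ΔQ| = |151 − 124| = 27.
DWL = ½ · t · |ΔQ| = ½ · 19.5 · 27 = $263.25.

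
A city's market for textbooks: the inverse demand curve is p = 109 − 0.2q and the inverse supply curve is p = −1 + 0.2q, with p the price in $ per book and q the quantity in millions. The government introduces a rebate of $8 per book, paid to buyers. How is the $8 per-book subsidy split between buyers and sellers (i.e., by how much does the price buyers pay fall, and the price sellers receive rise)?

Rewrite in direct form: qd = 545 − 5p and qs = 5p + 5.
Before the subsidy: set 545 − 5p = 5p + 5 → p* = $54, q* = 275.
With a per-unit subsidy paid to buyers, each effectively pays p − 8, so demand becomes qd = 545 − 5(p − 8).
New equilibrium: buyers pay $50, sellers receive $58, q = 295. (Wedge: pb − ps = −8.)
Gain to buyers: $4; to sellers: $4. (They sum to $8.)

Buyers gain $4 per book; sellers gain $4 per book.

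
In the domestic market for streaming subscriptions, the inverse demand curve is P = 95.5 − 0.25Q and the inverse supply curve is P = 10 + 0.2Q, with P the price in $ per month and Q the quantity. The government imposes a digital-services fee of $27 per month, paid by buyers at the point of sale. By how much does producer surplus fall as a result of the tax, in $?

Rewrite in direct form: Qd = 382 − 4P and Qs = 5P − 50.
Before the tax: set 382 − 4P = 5P − 50 → P* = $48, Q* = 190.
With the tax collected from buyers, demand (in seller-price terms) shifts: Qd = 382 − 4(P + 27).
New equilibrium: buyers pay $63, suppliers receive $36, Q = 130. (Wedge: Pb − Ps = 27.)
ΔPS is the trapezoid between Q = 130 and Q = 190 of height $12: ½ · (190 + 130) · 12 = $1920.

Producer surplus falls by $1920.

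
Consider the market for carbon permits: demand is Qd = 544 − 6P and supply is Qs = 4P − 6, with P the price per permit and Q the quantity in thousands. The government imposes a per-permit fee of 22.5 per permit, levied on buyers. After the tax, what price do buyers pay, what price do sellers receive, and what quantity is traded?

Without the tax, 544 − 6P = 4P − 6 gives 10P = 550, so P* = 55 and Q* = 214.
With the tax collected from buyers, demand (in seller-price terms) shifts: Qd = 544 − 6(P + 22.5).
New equilibrium: buyers pay 64, sellers receive 41.5, Q = 160. (Wedge: Pb − Ps = 22.5.)

Buyers pay 64; sellers receive 41.5; quantity = 160.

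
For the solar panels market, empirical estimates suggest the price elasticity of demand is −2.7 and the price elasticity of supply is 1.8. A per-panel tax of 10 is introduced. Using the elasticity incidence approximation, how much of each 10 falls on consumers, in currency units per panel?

Incidence ratio: consumers' share ≈ εs / (εs + |εd|) = 1.8 / (1.8 + 2.7) = 0.4.
So consumers bear ≈ 0.4 × 10 = 4; sellers bear 6.

Consumers bear ≈ 4 per panel.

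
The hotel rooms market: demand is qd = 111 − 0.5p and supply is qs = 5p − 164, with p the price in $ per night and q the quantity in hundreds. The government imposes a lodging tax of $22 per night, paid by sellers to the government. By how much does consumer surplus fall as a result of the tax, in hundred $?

Consumer surplus falls by $1620 hundred.

Before the tax: set 111 − 0.5p = 5p − 164 → p* = $50, q* = 86.
With the tax collected from sellers, supply shifts: qs = 5(p − 22) − 164.
Solving gives q = 76 with consumers paying $70 and sellers receiving $48 (the $22 wedge).
ΔCS is the trapezoid between Q = 76 and Q = 86 of height $20: ½ · (86 + 76) · 20 = $1620.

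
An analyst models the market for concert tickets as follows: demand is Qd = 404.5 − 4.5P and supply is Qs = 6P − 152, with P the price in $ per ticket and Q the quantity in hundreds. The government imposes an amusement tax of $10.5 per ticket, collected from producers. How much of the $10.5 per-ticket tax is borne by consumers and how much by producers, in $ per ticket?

Before the tax: set 404.5 − 4.5P = 6P − 152 → P* = $53, Q* = 166.
With the tax collected from producers, supply shifts: Qs = 6(P − 10.5) − 152.
New equilibrium: consumers pay $59, producers receive $48.5, Q = 139. (Wedge: Pb − Ps = 10.5.)
Burden on consumers: $6; on producers: $4.5. (They sum to $10.5.)
The less price-elastic side of the market bears the larger share of a per-unit tax.

Consumers bear $6 per ticket; producers bear $4.5 per ticket.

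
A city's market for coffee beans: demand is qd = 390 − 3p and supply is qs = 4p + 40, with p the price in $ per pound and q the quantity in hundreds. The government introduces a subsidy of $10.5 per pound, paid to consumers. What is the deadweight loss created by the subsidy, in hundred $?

Deadweight loss = $94.5 hundred.

Without the subsidy, 390 − 3p = 4p + 40 gives 7p = 350, so p* = $50 and q* = 240.
With a per-unit subsidy paid to consumers, each effectively pays p − 10.5, so demand becomes qd = 390 − 3(p − 10.5).
New equilibrium: consumers pay $44, sellers receive $54.5, q = 258. (Wedge: pb − ps = −10.5.)
Quantity rises by |ΔQ| = |240 − 258| = 18.
DWL = ½ · t · |ΔQ| = ½ · 10.5 · 18 = $94.5.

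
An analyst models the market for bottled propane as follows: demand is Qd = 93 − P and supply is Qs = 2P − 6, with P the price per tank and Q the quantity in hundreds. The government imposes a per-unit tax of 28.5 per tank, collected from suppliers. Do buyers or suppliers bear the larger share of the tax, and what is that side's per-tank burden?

Without the tax, 93 − P = 2P − 6 gives 3P = 99, so P* = 33 and Q* = 60.
With the tax collected from suppliers, supply shifts: Qs = 2(P − 28.5) − 6.
New equilibrium: buyers pay 52, suppliers receive 23.5, Q = 41. (Wedge: Pb − Ps = 28.5.)
Per-tank burden: buyers 19, suppliers 9.5.
Buyers take the larger share because demand is less price-elastic here (demand slope 1 vs supply slope 2).

Buyers bear the larger share: 19 per tank.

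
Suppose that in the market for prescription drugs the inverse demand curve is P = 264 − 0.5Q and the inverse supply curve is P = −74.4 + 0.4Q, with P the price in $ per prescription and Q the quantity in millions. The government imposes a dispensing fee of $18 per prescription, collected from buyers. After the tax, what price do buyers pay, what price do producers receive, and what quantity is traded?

Inverting to Q(P) form: Qd = 528 − 2P; Qs = 2.5P + 186.
Before the tax: set 528 − 2P = 2.5P + 186 → P* = $76, Q* = 376.
With the tax collected from buyers, demand (in seller-price terms) shifts: Qd = 528 − 2(P + 18).
Solving gives Q = 356 with buyers paying $86 and producers receiving $68 (the $18 wedge).
The less price-elastic side of the market bears the larger share of a per-unit tax.

Buyers pay $86; producers receive $68; quantity = 356.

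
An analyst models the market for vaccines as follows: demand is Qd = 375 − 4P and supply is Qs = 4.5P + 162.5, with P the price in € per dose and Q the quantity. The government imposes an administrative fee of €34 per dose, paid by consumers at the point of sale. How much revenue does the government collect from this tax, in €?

Tax revenue = €6902.

Without the tax, 375 − 4P = 4.5P + 162.5 gives 8.5P = 212.5, so P* = €25 and Q* = 275.
With the tax collected from consumers, demand (in seller-price terms) shifts: Qd = 375 − 4(P + 34).
Solving gives Q = 203 with consumers paying €43 and suppliers receiving €9 (the €34 wedge).
Revenue = t · Q = 34 · 203 = €6902.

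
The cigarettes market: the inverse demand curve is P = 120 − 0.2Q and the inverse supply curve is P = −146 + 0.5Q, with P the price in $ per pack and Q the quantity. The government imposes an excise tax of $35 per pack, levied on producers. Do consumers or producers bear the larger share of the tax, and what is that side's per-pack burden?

Producers bear the larger share: $25 per pack.

Rewrite in direct form: Qd = 600 − 5P and Qs = 2P + 292.
Before the tax: set 600 − 5P = 2P + 292 → P* = $44, Q* = 380.
With the tax collected from producers, supply shifts: Qs = 2(P − 35) + 292.
Solving gives Q = 330 with consumers paying $54 and producers receiving $19 (the $35 wedge).
Per-pack burden: consumers $10, producers $25.
Producers take the larger share because supply is less price-elastic here (demand slope 5 vs supply slope 2).
The less price-elastic side of the market bears the larger share of a per-unit tax.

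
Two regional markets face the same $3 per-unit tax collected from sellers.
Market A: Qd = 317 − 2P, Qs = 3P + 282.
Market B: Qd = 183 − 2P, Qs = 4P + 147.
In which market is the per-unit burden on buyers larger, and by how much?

Market A: pre-tax P* = $7, Q* = 303; post-tax Q = 299.4; per-unit burden on buyers = $1.8.
Market B: pre-tax P* = $6, Q* = 171; post-tax Q = 167; per-unit burden on buyers = $2.
Difference: $1.8 vs $2 → market B is larger by $0.2.

Market B, by $0.2.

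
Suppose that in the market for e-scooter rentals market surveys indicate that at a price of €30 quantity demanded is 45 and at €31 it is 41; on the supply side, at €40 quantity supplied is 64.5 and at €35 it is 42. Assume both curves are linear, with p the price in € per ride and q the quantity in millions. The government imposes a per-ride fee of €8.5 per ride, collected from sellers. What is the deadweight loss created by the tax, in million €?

Deadweight loss = €76.5 million.

Demand slope: (41 − 45)/(31 − 30) = -4, so qd = 165 − 4p.
Supply slope: (42 − 64.5)/(35 − 40) = 4.5, so qs = 4.5p − 115.5.
Before the tax: set 165 − 4p = 4.5p − 115.5 → p* = €33, q* = 33.
With the tax collected from sellers, supply shifts: qs = 4.5(p − 8.5) − 115.5.
New equilibrium: consumers pay €37.5, sellers receive €29, q = 15. (Wedge: pb − ps = 8.5.)
Quantity falls by |ΔQ| = |33 − 15| = 18.
DWL = ½ · t · |ΔQ| = ½ · 8.5 · 18 = €76.5.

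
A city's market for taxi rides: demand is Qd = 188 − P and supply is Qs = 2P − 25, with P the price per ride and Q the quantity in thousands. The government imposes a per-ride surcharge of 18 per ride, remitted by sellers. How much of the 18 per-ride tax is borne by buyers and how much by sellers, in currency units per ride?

Buyers bear 12 per ride; sellers bear 6 per ride.

Without the tax, 188 − P = 2P − 25 gives 3P = 213, so P* = 71 and Q* = 117.
With the tax collected from sellers, supply shifts: Qs = 2(P − 18) − 25.
New equilibrium: buyers pay 83, sellers receive 65, Q = 105. (Wedge: Pb − Ps = 18.)
Burden on buyers: 12; on sellers: 6. (They sum to 18.)
The less price-elastic side of the market bears the larger share of a per-unit tax.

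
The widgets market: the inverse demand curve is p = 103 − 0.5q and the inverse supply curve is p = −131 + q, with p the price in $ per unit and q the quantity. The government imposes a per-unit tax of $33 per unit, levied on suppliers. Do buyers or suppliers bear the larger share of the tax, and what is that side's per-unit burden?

Inverting to q(p) form: qd = 206 − 2p; qs = p + 131.
Without the tax, 206 − 2p = p + 131 gives 3p = 75, so p* = $25 and q* = 156.
With the tax collected from suppliers, supply shifts: qs = (p − 33) + 131.
New equilibrium: buyers pay $36, suppliers receive $3, q = 134. (Wedge: pb − ps = 33.)
Per-unit burden: buyers $11, suppliers $22.
Suppliers take the larger share because supply is less price-elastic here (demand slope 2 vs supply slope 1).

Suppliers bear the larger share: $22 per unit.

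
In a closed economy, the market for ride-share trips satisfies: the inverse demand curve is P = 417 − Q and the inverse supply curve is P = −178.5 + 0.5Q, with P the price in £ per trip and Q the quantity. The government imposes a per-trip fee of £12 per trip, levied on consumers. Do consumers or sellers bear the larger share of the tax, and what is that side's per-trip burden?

Rewrite in direct form: Qd = 417 − P and Qs = 2P + 357.
Before the tax: set 417 − P = 2P + 357 → P* = £20, Q* = 397.
With the tax collected from consumers, demand (in seller-price terms) shifts: Qd = 417 − (P + 12).
New equilibrium: consumers pay £28, sellers receive £16, Q = 389. (Wedge: Pb − Ps = 12.)
Per-trip burden: consumers £8, sellers £4.
Consumers take the larger share because demand is less price-elastic here (demand slope 1 vs supply slope 2).
The less price-elastic side of the market bears the larger share of a per-unit tax.

Consumers bear the larger share: £8 per trip.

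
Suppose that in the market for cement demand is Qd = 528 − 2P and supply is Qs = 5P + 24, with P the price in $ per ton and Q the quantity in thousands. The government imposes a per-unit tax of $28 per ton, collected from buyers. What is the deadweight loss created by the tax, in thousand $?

Deadweight loss = $560 thousand.

Without the tax, 528 − 2P = 5P + 24 gives 7P = 504, so P* = $72 and Q* = 384.
With the tax collected from buyers, demand (in seller-price terms) shifts: Qd = 528 − 2(P + 28).
New equilibrium: buyers pay $92, suppliers receive $64, Q = 344. (Wedge: Pb − Ps = 28.)
Quantity falls by |ΔQ| = |384 − 344| = 40.
DWL = ½ · t · |ΔQ| = ½ · 28 · 40 = $560.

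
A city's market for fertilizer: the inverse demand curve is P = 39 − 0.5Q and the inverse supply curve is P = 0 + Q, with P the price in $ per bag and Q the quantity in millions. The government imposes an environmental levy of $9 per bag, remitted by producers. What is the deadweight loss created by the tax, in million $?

Rewrite in direct form: Qd = 78 − 2P and Qs = P.
Without the tax, 78 − 2P = P gives 3P = 78, so P* = $26 and Q* = 26.
With the tax collected from producers, supply shifts: Qs = (P − 9).
Solving gives Q = 20 with consumers paying $29 and producers receiving $20 (the $9 wedge).
Quantity falls by |ΔQ| = |26 − 20| = 6.
DWL = ½ · t · |ΔQ| = ½ · 9 · 6 = $27.

Deadweight loss = $27 million.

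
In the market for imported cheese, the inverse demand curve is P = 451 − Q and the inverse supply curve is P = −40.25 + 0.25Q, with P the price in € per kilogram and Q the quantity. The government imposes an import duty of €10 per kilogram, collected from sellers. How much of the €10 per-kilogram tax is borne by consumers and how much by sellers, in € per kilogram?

Inverting to Q(P) form: Qd = 451 − P; Qs = 4P + 161.
Without the tax, 451 − P = 4P + 161 gives 5P = 290, so P* = €58 and Q* = 393.
With the tax collected from sellers, supply shifts: Qs = 4(P − 10) + 161.
Solving gives Q = 385 with consumers paying €66 and sellers receiving €56 (the €10 wedge).
Burden on consumers: €8; on sellers: €2. (They sum to €10.)

Consumers bear €8 per kilogram; sellers bear €2 per kilogram.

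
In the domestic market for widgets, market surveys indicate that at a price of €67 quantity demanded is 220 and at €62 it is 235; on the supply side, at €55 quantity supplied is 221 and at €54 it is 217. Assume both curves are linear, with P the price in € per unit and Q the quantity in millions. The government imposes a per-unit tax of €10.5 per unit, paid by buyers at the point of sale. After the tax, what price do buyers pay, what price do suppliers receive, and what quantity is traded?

Buyers pay €66; suppliers receive €55.5; quantity = 223.

Demand slope: (235 − 220)/(62 − 67) = -3, so Qd = 421 − 3P.
Supply slope: (217 − 221)/(54 − 55) = 4, so Qs = 4P + 1.
Before the tax: set 421 − 3P = 4P + 1 → P* = €60, Q* = 241.
With the tax collected from buyers, demand (in seller-price terms) shifts: Qd = 421 − 3(P + 10.5).
New equilibrium: buyers pay €66, suppliers receive €55.5, Q = 223. (Wedge: Pb − Ps = 10.5.)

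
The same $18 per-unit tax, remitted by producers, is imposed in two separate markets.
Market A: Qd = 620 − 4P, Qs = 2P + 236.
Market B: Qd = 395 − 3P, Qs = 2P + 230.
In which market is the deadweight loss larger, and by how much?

Market A, by $21.6.

Market A: pre-tax P* = $64, Q* = 364; post-tax Q = 340; deadweight loss = $216.
Market B: pre-tax P* = $33, Q* = 296; post-tax Q = 274.4; deadweight loss = $194.4.
Difference: $216 vs $194.4 → market A is larger by $21.6.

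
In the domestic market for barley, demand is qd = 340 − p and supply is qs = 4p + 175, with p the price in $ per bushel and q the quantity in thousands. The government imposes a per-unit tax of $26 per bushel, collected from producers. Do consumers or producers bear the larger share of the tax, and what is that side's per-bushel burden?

Without the tax, 340 − p = 4p + 175 gives 5p = 165, so p* = $33 and q* = 307.
With the tax collected from producers, supply shifts: qs = 4(p − 26) + 175.
Solving gives q = 286.2 with consumers paying $53.8 and producers receiving $27.8 (the $26 wedge).
Per-bushel burden: consumers $20.8, producers $5.2.
Consumers take the larger share because demand is less price-elastic here (demand slope 1 vs supply slope 4).

Consumers bear the larger share: $20.8 per bushel.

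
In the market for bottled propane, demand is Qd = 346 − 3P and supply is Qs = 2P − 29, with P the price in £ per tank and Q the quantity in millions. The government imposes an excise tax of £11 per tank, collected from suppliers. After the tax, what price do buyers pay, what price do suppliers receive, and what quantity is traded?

Buyers pay £79.4; suppliers receive £68.4; quantity = 107.8.

Without the tax, 346 − 3P = 2P − 29 gives 5P = 375, so P* = £75 and Q* = 121.
With the tax collected from suppliers, supply shifts: Qs = 2(P − 11) − 29.
New equilibrium: buyers pay £79.4, suppliers receive £68.4, Q = 107.8. (Wedge: Pb − Ps = 11.)
The less price-elastic side of the market bears the larger share of a per-unit tax.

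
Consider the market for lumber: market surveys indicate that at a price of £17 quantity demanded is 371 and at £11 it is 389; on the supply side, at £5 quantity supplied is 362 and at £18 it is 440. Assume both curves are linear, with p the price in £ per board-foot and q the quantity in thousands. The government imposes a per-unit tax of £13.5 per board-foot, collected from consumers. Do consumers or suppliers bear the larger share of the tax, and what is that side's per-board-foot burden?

Demand slope: (389 − 371)/(11 − 17) = -3, so qd = 422 − 3p.
Supply slope: (440 − 362)/(18 − 5) = 6, so qs = 6p + 332.
Before the tax: set 422 − 3p = 6p + 332 → p* = £10, q* = 392.
With the tax collected from consumers, demand (in seller-price terms) shifts: qd = 422 − 3(p + 13.5).
Solving gives q = 365 with consumers paying £19 and suppliers receiving £5.5 (the £13.5 wedge).
Per-board-foot burden: consumers £9, suppliers £4.5.
Consumers take the larger share because demand is less price-elastic here (demand slope 3 vs supply slope 6).
The less price-elastic side of the market bears the larger share of a per-unit tax.

Consumers bear the larger share: £9 per board-foot.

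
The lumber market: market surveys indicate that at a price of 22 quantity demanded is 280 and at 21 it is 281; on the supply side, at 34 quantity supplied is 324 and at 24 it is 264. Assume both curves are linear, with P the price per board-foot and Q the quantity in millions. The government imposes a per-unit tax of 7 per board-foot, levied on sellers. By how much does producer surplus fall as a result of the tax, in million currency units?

Demand slope: (281 − 280)/(21 − 22) = -1, so Qd = 302 − P.
Supply slope: (264 − 324)/(24 − 34) = 6, so Qs = 6P + 120.
Before the tax: set 302 − P = 6P + 120 → P* = 26, Q* = 276.
With the tax collected from sellers, supply shifts: Qs = 6(P − 7) + 120.
New equilibrium: buyers pay 32, sellers receive 25, Q = 270. (Wedge: Pb − Ps = 7.)
ΔPS is the trapezoid between Q = 270 and Q = 276 of height 1: ½ · (276 + 270) · 1 = 273.

Producer surplus falls by 273 million.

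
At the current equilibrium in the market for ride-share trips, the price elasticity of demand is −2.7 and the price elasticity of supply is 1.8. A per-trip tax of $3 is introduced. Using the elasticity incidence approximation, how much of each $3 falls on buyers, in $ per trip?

Incidence ratio: buyers' share ≈ εs / (εs + |εd|) = 1.8 / (1.8 + 2.7) = 0.4.
So buyers bear ≈ 0.4 × $3 = $1.2; sellers bear $1.8.

Buyers bear ≈ $1.2 per trip.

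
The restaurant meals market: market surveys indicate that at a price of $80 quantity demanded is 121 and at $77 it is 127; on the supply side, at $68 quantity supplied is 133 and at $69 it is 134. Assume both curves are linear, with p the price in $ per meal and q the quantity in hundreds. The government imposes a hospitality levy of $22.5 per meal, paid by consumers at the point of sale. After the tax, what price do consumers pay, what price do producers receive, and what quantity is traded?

Demand slope: (127 − 121)/(77 − 80) = -2, so qd = 281 − 2p.
Supply slope: (134 − 133)/(69 − 68) = 1, so qs = p + 65.
Without the tax, 281 − 2p = p + 65 gives 3p = 216, so p* = $72 and q* = 137.
With the tax collected from consumers, demand (in seller-price terms) shifts: qd = 281 − 2(p + 22.5).
New equilibrium: consumers pay $79.5, producers receive $57, q = 122. (Wedge: pb − ps = 22.5.)

Consumers pay $79.5; producers receive $57; quantity = 122.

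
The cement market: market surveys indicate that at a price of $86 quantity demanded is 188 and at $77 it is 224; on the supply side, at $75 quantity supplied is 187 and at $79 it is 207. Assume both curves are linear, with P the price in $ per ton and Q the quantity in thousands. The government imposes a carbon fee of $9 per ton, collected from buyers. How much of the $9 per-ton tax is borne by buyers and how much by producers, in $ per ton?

Demand slope: (224 − 188)/(77 − 86) = -4, so Qd = 532 − 4P.
Supply slope: (207 − 187)/(79 − 75) = 5, so Qs = 5P − 188.
Without the tax, 532 − 4P = 5P − 188 gives 9P = 720, so P* = $80 and Q* = 212.
With the tax collected from buyers, demand (in seller-price terms) shifts: Qd = 532 − 4(P + 9).
New equilibrium: buyers pay $85, producers receive $76, Q = 192. (Wedge: Pb − Ps = 9.)
Burden on buyers: $5; on producers: $4. (They sum to $9.)

Buyers bear $5 per ton; producers bear $4 per ton.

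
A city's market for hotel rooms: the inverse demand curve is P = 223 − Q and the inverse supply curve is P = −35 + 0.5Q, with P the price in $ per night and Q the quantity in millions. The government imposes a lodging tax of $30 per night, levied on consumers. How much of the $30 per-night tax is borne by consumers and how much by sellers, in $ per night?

Consumers bear $20 per night; sellers bear $10 per night.

Rewrite in direct form: Qd = 223 − P and Qs = 2P + 70.
Before the tax: set 223 − P = 2P + 70 → P* = $51, Q* = 172.
With the tax collected from consumers, demand (in seller-price terms) shifts: Qd = 223 − (P + 30).
New equilibrium: consumers pay $71, sellers receive $41, Q = 152. (Wedge: Pb − Ps = 30.)
Burden on consumers: $20; on sellers: $10. (They sum to $30.)
The less price-elastic side of the market bears the larger share of a per-unit tax.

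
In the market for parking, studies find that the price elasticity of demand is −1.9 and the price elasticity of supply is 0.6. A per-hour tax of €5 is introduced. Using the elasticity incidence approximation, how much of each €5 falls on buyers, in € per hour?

Buyers bear ≈ €1.2 per hour.

Incidence ratio: buyers' share ≈ εs / (εs + |εd|) = 0.6 / (0.6 + 1.9) = 0.24.
So buyers bear ≈ 0.24 × €5 = €1.2; sellers bear €3.8.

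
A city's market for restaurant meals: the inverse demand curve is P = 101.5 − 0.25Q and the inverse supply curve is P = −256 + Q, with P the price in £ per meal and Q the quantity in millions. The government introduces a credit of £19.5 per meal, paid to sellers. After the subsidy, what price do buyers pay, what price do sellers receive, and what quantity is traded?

Inverting to Q(P) form: Qd = 406 − 4P; Qs = P + 256.
Before the subsidy: set 406 − 4P = P + 256 → P* = £30, Q* = 286.
With a per-unit subsidy paid to sellers, each receives P + 19.5 per unit sold, so supply becomes Qs = (P + 19.5) + 256.
Solving gives Q = 301.6 with buyers paying £26.1 and sellers receiving £45.6 (the £19.5 wedge).

Buyers pay £26.1; sellers receive £45.6; quantity = 301.6.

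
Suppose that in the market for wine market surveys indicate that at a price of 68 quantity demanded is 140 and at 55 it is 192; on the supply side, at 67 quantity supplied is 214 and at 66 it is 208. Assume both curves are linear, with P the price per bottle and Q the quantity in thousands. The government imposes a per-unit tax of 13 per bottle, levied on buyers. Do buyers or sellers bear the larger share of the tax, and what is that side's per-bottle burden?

Demand slope: (192 − 140)/(55 − 68) = -4, so Qd = 412 − 4P.
Supply slope: (208 − 214)/(66 − 67) = 6, so Qs = 6P − 188.
Without the tax, 412 − 4P = 6P − 188 gives 10P = 600, so P* = 60 and Q* = 172.
With the tax collected from buyers, demand (in seller-price terms) shifts: Qd = 412 − 4(P + 13).
New equilibrium: buyers pay 67.8, sellers receive 54.8, Q = 140.8. (Wedge: Pb − Ps = 13.)
Per-bottle burden: buyers 7.8, sellers 5.2.
Buyers take the larger share because demand is less price-elastic here (demand slope 4 vs supply slope 6).
The less price-elastic side of the market bears the larger share of a per-unit tax.

Buyers bear the larger share: 7.8 per bottle.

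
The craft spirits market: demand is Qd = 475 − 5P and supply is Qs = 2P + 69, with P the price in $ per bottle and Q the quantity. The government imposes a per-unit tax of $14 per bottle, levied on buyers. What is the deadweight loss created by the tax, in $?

Without the tax, 475 − 5P = 2P + 69 gives 7P = 406, so P* = $58 and Q* = 185.
With the tax collected from buyers, demand (in seller-price terms) shifts: Qd = 475 − 5(P + 14).
New equilibrium: buyers pay $62, sellers receive $48, Q = 165. (Wedge: Pb − Ps = 14.)
Quantity falls by |ΔQ| = |185 − 165| = 20.
DWL = ½ · t · |ΔQ| = ½ · 14 · 20 = $140.

Deadweight loss = $140.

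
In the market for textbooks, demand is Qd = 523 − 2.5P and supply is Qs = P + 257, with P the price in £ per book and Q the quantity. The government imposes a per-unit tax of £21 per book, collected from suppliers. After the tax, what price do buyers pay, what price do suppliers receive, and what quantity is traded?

Buyers pay £82; suppliers receive £61; quantity = 318.

Before the tax: set 523 − 2.5P = P + 257 → P* = £76, Q* = 333.
With the tax collected from suppliers, supply shifts: Qs = (P − 21) + 257.
Solving gives Q = 318 with buyers paying £82 and suppliers receiving £61 (the £21 wedge).
The less price-elastic side of the market bears the larger share of a per-unit tax.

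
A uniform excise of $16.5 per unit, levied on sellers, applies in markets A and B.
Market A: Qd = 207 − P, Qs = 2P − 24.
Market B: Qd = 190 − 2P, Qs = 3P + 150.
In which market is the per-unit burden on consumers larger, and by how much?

Market A, by $1.1.

Market A: pre-tax P* = $77, Q* = 130; post-tax Q = 119; per-unit burden on consumers = $11.
Market B: pre-tax P* = $8, Q* = 174; post-tax Q = 154.2; per-unit burden on consumers = $9.9.
Difference: $11 vs $9.9 → market A is larger by $1.1.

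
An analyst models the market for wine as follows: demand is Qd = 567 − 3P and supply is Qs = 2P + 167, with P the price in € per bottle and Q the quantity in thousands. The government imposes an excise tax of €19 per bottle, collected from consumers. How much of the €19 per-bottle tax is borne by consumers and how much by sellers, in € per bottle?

Without the tax, 567 − 3P = 2P + 167 gives 5P = 400, so P* = €80 and Q* = 327.
With the tax collected from consumers, demand (in seller-price terms) shifts: Qd = 567 − 3(P + 19).
New equilibrium: consumers pay €87.6, sellers receive €68.6, Q = 304.2. (Wedge: Pb − Ps = 19.)
Burden on consumers: €7.6; on sellers: €11.4. (They sum to €19.)
The less price-elastic side of the market bears the larger share of a per-unit tax.

Consumers bear €7.6 per bottle; sellers bear €11.4 per bottle.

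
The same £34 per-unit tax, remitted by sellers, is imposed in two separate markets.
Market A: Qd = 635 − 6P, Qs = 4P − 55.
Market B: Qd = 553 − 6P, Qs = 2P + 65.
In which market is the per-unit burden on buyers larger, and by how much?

Market A: pre-tax P* = £69, Q* = 221; post-tax Q = 139.4; per-unit burden on buyers = £13.6.
Market B: pre-tax P* = £61, Q* = 187; post-tax Q = 136; per-unit burden on buyers = £8.5.
Difference: £13.6 vs £8.5 → market A is larger by £5.1.

Market A, by £5.1.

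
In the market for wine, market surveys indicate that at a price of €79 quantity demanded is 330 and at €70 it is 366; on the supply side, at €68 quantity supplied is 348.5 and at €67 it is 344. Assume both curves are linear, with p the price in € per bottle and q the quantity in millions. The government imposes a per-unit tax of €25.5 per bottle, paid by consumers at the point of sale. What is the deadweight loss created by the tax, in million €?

Deadweight loss = €688.5 million.

Demand slope: (366 − 330)/(70 − 79) = -4, so qd = 646 − 4p.
Supply slope: (344 − 348.5)/(67 − 68) = 4.5, so qs = 4.5p + 42.5.
Without the tax, 646 − 4p = 4.5p + 42.5 gives 8.5p = 603.5, so p* = €71 and q* = 362.
With the tax collected from consumers, demand (in seller-price terms) shifts: qd = 646 − 4(p + 25.5).
New equilibrium: consumers pay €84.5, sellers receive €59, q = 308. (Wedge: pb − ps = 25.5.)
Quantity falls by |ΔQ| = |362 − 308| = 54.
DWL = ½ · t · |ΔQ| = ½ · 25.5 · 54 = €688.5.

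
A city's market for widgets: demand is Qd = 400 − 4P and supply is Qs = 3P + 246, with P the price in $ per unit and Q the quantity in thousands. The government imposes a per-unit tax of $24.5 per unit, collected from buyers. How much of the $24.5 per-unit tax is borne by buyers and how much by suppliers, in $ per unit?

Buyers bear $10.5 per unit; suppliers bear $14 per unit.

Before the tax: set 400 − 4P = 3P + 246 → P* = $22, Q* = 312.
With the tax collected from buyers, demand (in seller-price terms) shifts: Qd = 400 − 4(P + 24.5).
New equilibrium: buyers pay $32.5, suppliers receive $8, Q = 270. (Wedge: Pb − Ps = 24.5.)
Burden on buyers: $10.5; on suppliers: $14. (They sum to $24.5.)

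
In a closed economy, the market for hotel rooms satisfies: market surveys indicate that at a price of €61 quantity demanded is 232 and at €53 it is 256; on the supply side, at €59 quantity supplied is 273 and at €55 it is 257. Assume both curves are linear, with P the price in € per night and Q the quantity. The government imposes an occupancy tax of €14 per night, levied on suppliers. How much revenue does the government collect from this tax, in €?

Demand slope: (256 − 232)/(53 − 61) = -3, so Qd = 415 − 3P.
Supply slope: (257 − 273)/(55 − 59) = 4, so Qs = 4P + 37.
Without the tax, 415 − 3P = 4P + 37 gives 7P = 378, so P* = €54 and Q* = 253.
With the tax collected from suppliers, supply shifts: Qs = 4(P − 14) + 37.
Solving gives Q = 229 with consumers paying €62 and suppliers receiving €48 (the €14 wedge).
Revenue = t · Q = 14 · 229 = €3206.

Tax revenue = €3206.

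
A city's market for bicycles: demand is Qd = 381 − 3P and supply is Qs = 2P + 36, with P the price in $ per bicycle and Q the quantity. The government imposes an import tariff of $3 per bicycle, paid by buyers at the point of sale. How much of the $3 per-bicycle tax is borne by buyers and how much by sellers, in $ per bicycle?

Buyers bear $1.2 per bicycle; sellers bear $1.8 per bicycle.

Before the tax: set 381 − 3P = 2P + 36 → P* = $69, Q* = 174.
With the tax collected from buyers, demand (in seller-price terms) shifts: Qd = 381 − 3(P + 3).
New equilibrium: buyers pay $70.2, sellers receive $67.2, Q = 170.4. (Wedge: Pb − Ps = 3.)
Burden on buyers: $1.2; on sellers: $1.8. (They sum to $3.)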